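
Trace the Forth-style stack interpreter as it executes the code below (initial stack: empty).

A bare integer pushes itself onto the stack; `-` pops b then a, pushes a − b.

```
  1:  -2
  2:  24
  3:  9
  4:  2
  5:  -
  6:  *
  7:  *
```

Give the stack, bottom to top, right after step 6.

-2 : -2
24 : -2 24
9  : -2 24 9
2  : -2 24 9 2
-  : -2 24 7
*  : -2 168

[-2, 168]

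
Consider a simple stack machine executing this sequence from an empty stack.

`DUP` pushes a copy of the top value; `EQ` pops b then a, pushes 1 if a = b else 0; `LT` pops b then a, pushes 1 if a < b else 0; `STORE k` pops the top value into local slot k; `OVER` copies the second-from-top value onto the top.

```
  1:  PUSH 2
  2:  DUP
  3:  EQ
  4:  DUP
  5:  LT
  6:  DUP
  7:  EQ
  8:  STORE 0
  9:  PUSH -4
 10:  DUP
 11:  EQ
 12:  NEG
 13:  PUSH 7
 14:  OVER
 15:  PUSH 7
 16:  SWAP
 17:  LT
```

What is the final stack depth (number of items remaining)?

3

PUSH 2  : 2
DUP     : 2 2
EQ      : 1
DUP     : 1 1
LT      : 0
DUP     : 0 0
EQ      : 1
STORE 0 : (empty)
PUSH -4 : -4
DUP     : -4 -4
EQ      : 1
NEG     : -1
PUSH 7  : -1 7
OVER    : -1 7 -1
PUSH 7  : -1 7 -1 7
SWAP    : -1 7 7 -1
LT      : -1 7 0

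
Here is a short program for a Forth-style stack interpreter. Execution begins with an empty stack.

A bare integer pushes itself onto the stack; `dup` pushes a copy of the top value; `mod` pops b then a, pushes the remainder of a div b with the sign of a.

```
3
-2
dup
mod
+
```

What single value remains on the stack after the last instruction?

3

3    [3]
-2   [3, -2]
dup  [3, -2, -2]
mod  [3, 0]
+    [3]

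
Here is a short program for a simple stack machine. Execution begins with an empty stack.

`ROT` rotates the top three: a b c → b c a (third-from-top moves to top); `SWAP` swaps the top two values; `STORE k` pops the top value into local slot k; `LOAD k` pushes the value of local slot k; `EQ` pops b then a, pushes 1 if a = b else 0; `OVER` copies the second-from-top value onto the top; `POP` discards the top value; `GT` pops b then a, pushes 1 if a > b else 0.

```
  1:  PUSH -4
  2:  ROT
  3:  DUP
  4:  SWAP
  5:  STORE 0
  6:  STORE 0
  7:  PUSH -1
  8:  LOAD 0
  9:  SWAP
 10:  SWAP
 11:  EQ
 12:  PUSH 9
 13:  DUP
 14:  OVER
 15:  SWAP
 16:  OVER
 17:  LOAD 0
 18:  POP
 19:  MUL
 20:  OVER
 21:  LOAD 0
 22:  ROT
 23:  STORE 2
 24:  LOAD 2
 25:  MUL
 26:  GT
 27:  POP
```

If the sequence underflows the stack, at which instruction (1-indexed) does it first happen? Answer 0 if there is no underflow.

PUSH -4 -> [-4]
ROT  — needs 3 operands, stack has 1 → underflow

2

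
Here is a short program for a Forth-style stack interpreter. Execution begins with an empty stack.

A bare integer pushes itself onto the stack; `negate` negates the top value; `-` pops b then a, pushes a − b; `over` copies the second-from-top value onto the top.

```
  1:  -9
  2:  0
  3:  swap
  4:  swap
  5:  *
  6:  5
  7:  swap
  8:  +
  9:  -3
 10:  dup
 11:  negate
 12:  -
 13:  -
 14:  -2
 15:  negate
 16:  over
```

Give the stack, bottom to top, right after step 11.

-9     -> [-9]
0      -> [-9, 0]
swap   -> [0, -9]
swap   -> [-9, 0]
*      -> [0]
5      -> [0, 5]
swap   -> [5, 0]
+      -> [5]
-3     -> [5, -3]
dup    -> [5, -3, -3]
negate -> [5, -3, 3]

[5, -3, 3]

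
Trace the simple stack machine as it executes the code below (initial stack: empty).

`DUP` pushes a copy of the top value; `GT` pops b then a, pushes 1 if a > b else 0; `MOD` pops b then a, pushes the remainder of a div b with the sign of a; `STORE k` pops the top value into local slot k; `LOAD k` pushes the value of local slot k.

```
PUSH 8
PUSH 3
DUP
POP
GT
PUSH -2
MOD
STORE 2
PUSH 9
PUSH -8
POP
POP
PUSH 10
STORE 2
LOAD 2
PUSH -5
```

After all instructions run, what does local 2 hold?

10

PUSH 8  -> 8
PUSH 3  -> 8 3
DUP     -> 8 3 3
POP     -> 8 3
GT      -> 1
PUSH -2 -> 1 -2
MOD     -> 1
STORE 2 -> (empty)
PUSH 9  -> 9
PUSH -8 -> 9 -8
POP     -> 9
POP     -> (empty)
PUSH 10 -> 10
STORE 2 -> (empty)
LOAD 2  -> 10
PUSH -5 -> 10 -5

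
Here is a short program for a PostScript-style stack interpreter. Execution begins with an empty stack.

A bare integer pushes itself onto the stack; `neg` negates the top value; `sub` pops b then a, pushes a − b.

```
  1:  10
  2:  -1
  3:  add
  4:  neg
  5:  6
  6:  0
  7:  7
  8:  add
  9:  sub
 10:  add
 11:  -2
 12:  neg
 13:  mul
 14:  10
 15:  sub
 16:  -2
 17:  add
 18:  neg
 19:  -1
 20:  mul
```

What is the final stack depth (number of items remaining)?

1

10  : [10]
-1  : [10, -1]
add : [9]
neg : [-9]
6   : [-9, 6]
0   : [-9, 6, 0]
7   : [-9, 6, 0, 7]
add : [-9, 6, 7]
sub : [-9, -1]
add : [-10]
-2  : [-10, -2]
neg : [-10, 2]
mul : [-20]
10  : [-20, 10]
sub : [-30]
-2  : [-30, -2]
add : [-32]
neg : [32]
-1  : [32, -1]
mul : [-32]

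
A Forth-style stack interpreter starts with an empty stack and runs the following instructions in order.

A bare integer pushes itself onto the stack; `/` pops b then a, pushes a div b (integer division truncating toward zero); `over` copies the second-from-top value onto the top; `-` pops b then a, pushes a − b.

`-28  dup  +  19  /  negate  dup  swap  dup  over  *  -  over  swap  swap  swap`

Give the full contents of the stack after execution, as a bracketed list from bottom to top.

[2, 2, -2]

-28    : [-28]
dup    : [-28, -28]
+      : [-56]
19     : [-56, 19]
/      : [-2]
negate : [2]
dup    : [2, 2]
swap   : [2, 2]
dup    : [2, 2, 2]
over   : [2, 2, 2, 2]
*      : [2, 2, 4]
-      : [2, -2]
over   : [2, -2, 2]
swap   : [2, 2, -2]
swap   : [2, -2, 2]
swap   : [2, 2, -2]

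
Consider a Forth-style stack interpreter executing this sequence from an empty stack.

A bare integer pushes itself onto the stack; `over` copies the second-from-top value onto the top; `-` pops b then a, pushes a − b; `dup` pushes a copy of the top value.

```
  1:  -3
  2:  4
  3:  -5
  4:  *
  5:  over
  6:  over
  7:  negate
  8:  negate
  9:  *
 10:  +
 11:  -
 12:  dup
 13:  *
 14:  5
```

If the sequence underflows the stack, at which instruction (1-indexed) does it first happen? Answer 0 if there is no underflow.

0

-3     → -3
4      → -3 4
-5     → -3 4 -5
*      → -3 -20
over   → -3 -20 -3
over   → -3 -20 -3 -20
negate → -3 -20 -3 20
negate → -3 -20 -3 -20
*      → -3 -20 60
+      → -3 40
-      → -43
dup    → -43 -43
*      → 1849
5      → 1849 5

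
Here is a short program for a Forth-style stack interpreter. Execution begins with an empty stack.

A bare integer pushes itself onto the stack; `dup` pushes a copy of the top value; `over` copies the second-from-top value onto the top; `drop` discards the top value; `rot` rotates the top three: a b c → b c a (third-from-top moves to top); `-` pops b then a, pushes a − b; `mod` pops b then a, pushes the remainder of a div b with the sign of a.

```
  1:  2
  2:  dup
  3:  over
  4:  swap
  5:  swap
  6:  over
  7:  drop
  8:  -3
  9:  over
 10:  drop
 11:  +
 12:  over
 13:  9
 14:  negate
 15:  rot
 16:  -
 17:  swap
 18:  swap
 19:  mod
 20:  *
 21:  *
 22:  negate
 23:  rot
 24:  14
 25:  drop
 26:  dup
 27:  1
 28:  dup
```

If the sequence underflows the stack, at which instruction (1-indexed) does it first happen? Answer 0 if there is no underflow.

2      : [2]
dup    : [2, 2]
over   : [2, 2, 2]
swap   : [2, 2, 2]
swap   : [2, 2, 2]
over   : [2, 2, 2, 2]
drop   : [2, 2, 2]
-3     : [2, 2, 2, -3]
over   : [2, 2, 2, -3, 2]
drop   : [2, 2, 2, -3]
+      : [2, 2, -1]
over   : [2, 2, -1, 2]
9      : [2, 2, -1, 2, 9]
negate : [2, 2, -1, 2, -9]
rot    : [2, 2, 2, -9, -1]
-      : [2, 2, 2, -8]
swap   : [2, 2, -8, 2]
swap   : [2, 2, 2, -8]
mod    : [2, 2, 2]
*      : [2, 4]
*      : [8]
negate : [-8]
rot  — needs 3 operands, stack has 1 → underflow

23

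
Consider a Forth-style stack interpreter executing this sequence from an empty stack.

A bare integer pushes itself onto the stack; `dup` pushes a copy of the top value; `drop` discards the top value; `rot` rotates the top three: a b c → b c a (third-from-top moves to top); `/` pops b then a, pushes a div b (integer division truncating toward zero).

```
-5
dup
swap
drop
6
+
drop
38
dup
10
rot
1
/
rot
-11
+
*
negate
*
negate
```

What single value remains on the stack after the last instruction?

10260

-5      [-5]
dup     [-5, -5]
swap    [-5, -5]
drop    [-5]
6       [-5, 6]
+       [1]
drop    []
38      [38]
dup     [38, 38]
10      [38, 38, 10]
rot     [38, 10, 38]
1       [38, 10, 38, 1]
/       [38, 10, 38]
rot     [10, 38, 38]
-11     [10, 38, 38, -11]
+       [10, 38, 27]
*       [10, 1026]
negate  [10, -1026]
*       [-10260]
negate  [10260]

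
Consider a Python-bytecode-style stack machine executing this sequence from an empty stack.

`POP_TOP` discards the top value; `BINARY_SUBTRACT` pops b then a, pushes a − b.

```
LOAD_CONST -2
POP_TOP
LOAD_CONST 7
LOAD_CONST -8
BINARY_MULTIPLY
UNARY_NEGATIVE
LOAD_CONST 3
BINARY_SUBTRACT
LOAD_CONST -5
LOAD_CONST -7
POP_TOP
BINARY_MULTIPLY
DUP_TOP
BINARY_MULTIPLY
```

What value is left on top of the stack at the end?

LOAD_CONST -2   -> [-2]
POP_TOP         -> []
LOAD_CONST 7    -> [7]
LOAD_CONST -8   -> [7, -8]
BINARY_MULTIPLY -> [-56]
UNARY_NEGATIVE  -> [56]
LOAD_CONST 3    -> [56, 3]
BINARY_SUBTRACT -> [53]
LOAD_CONST -5   -> [53, -5]
LOAD_CONST -7   -> [53, -5, -7]
POP_TOP         -> [53, -5]
BINARY_MULTIPLY -> [-265]
DUP_TOP         -> [-265, -265]
BINARY_MULTIPLY -> [70225]

70225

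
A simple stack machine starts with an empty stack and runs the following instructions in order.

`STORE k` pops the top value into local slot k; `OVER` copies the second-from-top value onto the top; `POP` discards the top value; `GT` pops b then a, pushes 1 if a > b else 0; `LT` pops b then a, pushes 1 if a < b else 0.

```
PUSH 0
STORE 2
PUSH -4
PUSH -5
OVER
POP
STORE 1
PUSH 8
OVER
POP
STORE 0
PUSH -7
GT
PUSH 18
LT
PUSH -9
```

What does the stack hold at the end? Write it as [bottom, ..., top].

PUSH 0  -> 0
STORE 2 -> (empty)
PUSH -4 -> -4
PUSH -5 -> -4 -5
OVER    -> -4 -5 -4
POP     -> -4 -5
STORE 1 -> -4
PUSH 8  -> -4 8
OVER    -> -4 8 -4
POP     -> -4 8
STORE 0 -> -4
PUSH -7 -> -4 -7
GT      -> 1
PUSH 18 -> 1 18
LT      -> 1
PUSH -9 -> 1 -9

[1, -9]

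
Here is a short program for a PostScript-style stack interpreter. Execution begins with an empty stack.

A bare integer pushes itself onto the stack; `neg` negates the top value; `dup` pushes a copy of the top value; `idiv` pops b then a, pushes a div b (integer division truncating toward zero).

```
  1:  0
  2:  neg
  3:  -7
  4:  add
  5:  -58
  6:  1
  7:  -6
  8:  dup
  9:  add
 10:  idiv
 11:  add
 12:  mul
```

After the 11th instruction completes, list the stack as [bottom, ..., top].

0    -> [0]
neg  -> [0]
-7   -> [0, -7]
add  -> [-7]
-58  -> [-7, -58]
1    -> [-7, -58, 1]
-6   -> [-7, -58, 1, -6]
dup  -> [-7, -58, 1, -6, -6]
add  -> [-7, -58, 1, -12]
idiv -> [-7, -58, 0]
add  -> [-7, -58]

[-7, -58]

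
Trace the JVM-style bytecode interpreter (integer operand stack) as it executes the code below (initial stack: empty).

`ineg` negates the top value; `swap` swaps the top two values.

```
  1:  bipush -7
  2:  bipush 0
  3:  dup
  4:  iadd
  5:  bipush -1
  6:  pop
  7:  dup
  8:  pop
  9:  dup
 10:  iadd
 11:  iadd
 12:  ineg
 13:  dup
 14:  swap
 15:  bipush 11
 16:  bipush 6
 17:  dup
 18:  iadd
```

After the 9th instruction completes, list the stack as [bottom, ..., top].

bipush -7  -7
bipush 0   -7 0
dup        -7 0 0
iadd       -7 0
bipush -1  -7 0 -1
pop        -7 0
dup        -7 0 0
pop        -7 0
dup        -7 0 0

[-7, 0, 0]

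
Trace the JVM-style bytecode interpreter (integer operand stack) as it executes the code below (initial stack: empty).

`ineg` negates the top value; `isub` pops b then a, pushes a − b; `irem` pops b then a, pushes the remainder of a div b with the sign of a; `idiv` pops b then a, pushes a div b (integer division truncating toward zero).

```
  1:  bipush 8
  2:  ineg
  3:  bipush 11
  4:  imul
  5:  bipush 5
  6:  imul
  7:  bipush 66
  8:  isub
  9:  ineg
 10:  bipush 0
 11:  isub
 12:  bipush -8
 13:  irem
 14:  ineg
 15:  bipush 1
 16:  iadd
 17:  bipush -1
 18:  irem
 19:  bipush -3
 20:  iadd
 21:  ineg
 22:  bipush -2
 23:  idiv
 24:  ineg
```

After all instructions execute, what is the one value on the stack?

bipush 8  -> 8
ineg      -> -8
bipush 11 -> -8 11
imul      -> -88
bipush 5  -> -88 5
imul      -> -440
bipush 66 -> -440 66
isub      -> -506
ineg      -> 506
bipush 0  -> 506 0
isub      -> 506
bipush -8 -> 506 -8
irem      -> 2
ineg      -> -2
bipush 1  -> -2 1
iadd      -> -1
bipush -1 -> -1 -1
irem      -> 0
bipush -3 -> 0 -3
iadd      -> -3
ineg      -> 3
bipush -2 -> 3 -2
idiv      -> -1
ineg      -> 1

1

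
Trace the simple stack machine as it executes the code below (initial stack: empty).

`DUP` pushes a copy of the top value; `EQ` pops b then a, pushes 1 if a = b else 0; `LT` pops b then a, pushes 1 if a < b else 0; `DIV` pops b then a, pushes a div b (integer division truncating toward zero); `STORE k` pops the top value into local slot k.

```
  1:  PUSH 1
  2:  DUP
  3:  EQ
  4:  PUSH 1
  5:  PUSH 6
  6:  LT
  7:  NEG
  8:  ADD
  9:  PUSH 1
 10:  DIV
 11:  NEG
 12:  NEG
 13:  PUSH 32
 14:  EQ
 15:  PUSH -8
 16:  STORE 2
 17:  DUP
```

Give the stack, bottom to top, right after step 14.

[0]

PUSH 1  → 1
DUP     → 1 1
EQ      → 1
PUSH 1  → 1 1
PUSH 6  → 1 1 6
LT      → 1 1
NEG     → 1 -1
ADD     → 0
PUSH 1  → 0 1
DIV     → 0
NEG     → 0
NEG     → 0
PUSH 32 → 0 32
EQ      → 0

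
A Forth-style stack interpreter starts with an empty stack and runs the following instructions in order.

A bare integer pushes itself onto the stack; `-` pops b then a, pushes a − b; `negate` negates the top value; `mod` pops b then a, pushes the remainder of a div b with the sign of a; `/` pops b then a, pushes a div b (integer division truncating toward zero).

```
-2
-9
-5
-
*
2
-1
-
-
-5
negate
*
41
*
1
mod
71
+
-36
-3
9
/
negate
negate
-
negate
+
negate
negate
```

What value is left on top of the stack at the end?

107

-2     : -2
-9     : -2 -9
-5     : -2 -9 -5
-      : -2 -4
*      : 8
2      : 8 2
-1     : 8 2 -1
-      : 8 3
-      : 5
-5     : 5 -5
negate : 5 5
*      : 25
41     : 25 41
*      : 1025
1      : 1025 1
mod    : 0
71     : 0 71
+      : 71
-36    : 71 -36
-3     : 71 -36 -3
9      : 71 -36 -3 9
/      : 71 -36 0
negate : 71 -36 0
negate : 71 -36 0
-      : 71 -36
negate : 71 36
+      : 107
negate : -107
negate : 107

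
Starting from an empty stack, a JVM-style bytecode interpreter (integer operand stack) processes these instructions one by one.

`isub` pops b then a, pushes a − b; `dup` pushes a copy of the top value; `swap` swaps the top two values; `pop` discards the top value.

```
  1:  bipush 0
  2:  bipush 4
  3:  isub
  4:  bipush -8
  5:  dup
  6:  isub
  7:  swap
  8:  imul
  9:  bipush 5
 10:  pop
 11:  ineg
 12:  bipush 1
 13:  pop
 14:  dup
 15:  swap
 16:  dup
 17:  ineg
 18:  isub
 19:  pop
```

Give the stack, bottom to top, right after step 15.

[0, 0]

bipush 0  : 0
bipush 4  : 0 4
isub      : -4
bipush -8 : -4 -8
dup       : -4 -8 -8
isub      : -4 0
swap      : 0 -4
imul      : 0
bipush 5  : 0 5
pop       : 0
ineg      : 0
bipush 1  : 0 1
pop       : 0
dup       : 0 0
swap      : 0 0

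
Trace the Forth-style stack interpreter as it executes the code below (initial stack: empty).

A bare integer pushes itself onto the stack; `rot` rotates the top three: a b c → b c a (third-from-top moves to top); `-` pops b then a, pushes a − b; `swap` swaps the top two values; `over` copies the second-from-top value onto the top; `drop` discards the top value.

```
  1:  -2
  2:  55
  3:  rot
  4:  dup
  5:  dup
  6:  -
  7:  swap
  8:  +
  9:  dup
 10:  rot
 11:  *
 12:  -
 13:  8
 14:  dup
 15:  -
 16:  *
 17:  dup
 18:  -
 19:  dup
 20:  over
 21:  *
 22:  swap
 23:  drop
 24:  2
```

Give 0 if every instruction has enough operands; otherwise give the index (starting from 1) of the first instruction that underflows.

-2 -> [-2]
55 -> [-2, 55]
rot  — needs 3 operands, stack has 2 → underflow

3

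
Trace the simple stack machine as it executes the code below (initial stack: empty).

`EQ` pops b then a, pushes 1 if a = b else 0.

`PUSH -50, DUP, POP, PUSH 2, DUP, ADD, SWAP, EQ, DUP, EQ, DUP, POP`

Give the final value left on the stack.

1

PUSH -50 → [-50]
DUP      → [-50, -50]
POP      → [-50]
PUSH 2   → [-50, 2]
DUP      → [-50, 2, 2]
ADD      → [-50, 4]
SWAP     → [4, -50]
EQ       → [0]
DUP      → [0, 0]
EQ       → [1]
DUP      → [1, 1]
POP      → [1]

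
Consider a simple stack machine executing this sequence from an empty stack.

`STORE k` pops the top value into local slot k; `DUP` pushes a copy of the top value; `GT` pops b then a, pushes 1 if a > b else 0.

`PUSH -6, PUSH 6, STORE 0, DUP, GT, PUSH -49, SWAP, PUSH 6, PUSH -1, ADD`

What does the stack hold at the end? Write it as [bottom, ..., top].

PUSH -6  : -6
PUSH 6   : -6 6
STORE 0  : -6
DUP      : -6 -6
GT       : 0
PUSH -49 : 0 -49
SWAP     : -49 0
PUSH 6   : -49 0 6
PUSH -1  : -49 0 6 -1
ADD      : -49 0 5

[-49, 0, 5]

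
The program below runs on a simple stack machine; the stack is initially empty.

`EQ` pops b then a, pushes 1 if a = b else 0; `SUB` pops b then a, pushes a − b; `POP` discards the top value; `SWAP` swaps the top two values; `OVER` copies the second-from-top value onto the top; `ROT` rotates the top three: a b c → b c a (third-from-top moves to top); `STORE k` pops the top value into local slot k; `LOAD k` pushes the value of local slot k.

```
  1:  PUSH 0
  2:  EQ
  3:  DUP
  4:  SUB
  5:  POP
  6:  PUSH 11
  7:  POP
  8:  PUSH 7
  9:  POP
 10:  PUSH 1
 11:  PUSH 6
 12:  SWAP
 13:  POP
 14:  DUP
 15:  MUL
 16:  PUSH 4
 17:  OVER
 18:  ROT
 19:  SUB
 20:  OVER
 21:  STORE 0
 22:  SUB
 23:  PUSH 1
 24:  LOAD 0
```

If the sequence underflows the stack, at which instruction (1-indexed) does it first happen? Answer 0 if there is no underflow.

2

PUSH 0 → [0]
EQ  — needs 2 operands, stack has 1 → underflow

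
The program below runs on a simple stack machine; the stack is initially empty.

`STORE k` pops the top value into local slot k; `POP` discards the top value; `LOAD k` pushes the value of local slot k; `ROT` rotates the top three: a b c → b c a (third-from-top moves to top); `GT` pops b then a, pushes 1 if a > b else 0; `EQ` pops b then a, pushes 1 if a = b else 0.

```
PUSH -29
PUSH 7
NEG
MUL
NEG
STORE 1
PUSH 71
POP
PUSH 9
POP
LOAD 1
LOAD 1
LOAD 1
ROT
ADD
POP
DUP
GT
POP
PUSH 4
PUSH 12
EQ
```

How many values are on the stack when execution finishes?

PUSH -29  [-29]
PUSH 7    [-29, 7]
NEG       [-29, -7]
MUL       [203]
NEG       [-203]
STORE 1   []
PUSH 71   [71]
POP       []
PUSH 9    [9]
POP       []
LOAD 1    [-203]
LOAD 1    [-203, -203]
LOAD 1    [-203, -203, -203]
ROT       [-203, -203, -203]
ADD       [-203, -406]
POP       [-203]
DUP       [-203, -203]
GT        [0]
POP       []
PUSH 4    [4]
PUSH 12   [4, 12]
EQ        [0]

1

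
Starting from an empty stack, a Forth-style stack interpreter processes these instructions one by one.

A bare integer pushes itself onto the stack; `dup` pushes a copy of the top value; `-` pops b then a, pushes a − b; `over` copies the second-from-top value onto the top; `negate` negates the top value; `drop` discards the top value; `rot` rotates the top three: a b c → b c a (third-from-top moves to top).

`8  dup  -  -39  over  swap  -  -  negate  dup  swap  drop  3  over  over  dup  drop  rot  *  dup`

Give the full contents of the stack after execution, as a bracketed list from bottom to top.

8      → 8
dup    → 8 8
-      → 0
-39    → 0 -39
over   → 0 -39 0
swap   → 0 0 -39
-      → 0 39
-      → -39
negate → 39
dup    → 39 39
swap   → 39 39
drop   → 39
3      → 39 3
over   → 39 3 39
over   → 39 3 39 3
dup    → 39 3 39 3 3
drop   → 39 3 39 3
rot    → 39 39 3 3
*      → 39 39 9
dup    → 39 39 9 9

[39, 39, 9, 9]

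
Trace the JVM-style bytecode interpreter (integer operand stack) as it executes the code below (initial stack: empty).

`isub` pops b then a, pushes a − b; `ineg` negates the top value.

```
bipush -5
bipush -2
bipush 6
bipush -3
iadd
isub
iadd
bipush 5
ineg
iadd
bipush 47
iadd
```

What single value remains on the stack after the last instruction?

32

bipush -5 : [-5]
bipush -2 : [-5, -2]
bipush 6  : [-5, -2, 6]
bipush -3 : [-5, -2, 6, -3]
iadd      : [-5, -2, 3]
isub      : [-5, -5]
iadd      : [-10]
bipush 5  : [-10, 5]
ineg      : [-10, -5]
iadd      : [-15]
bipush 47 : [-15, 47]
iadd      : [32]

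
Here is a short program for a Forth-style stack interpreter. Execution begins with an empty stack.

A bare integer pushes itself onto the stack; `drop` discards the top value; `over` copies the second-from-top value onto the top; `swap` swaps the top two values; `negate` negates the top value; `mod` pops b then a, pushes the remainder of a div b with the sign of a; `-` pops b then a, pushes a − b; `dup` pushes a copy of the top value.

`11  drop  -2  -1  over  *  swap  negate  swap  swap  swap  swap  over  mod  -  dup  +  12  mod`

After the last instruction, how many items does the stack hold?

1

11     → 11
drop   → (empty)
-2     → -2
-1     → -2 -1
over   → -2 -1 -2
*      → -2 2
swap   → 2 -2
negate → 2 2
swap   → 2 2
swap   → 2 2
swap   → 2 2
swap   → 2 2
over   → 2 2 2
mod    → 2 0
-      → 2
dup    → 2 2
+      → 4
12     → 4 12
mod    → 4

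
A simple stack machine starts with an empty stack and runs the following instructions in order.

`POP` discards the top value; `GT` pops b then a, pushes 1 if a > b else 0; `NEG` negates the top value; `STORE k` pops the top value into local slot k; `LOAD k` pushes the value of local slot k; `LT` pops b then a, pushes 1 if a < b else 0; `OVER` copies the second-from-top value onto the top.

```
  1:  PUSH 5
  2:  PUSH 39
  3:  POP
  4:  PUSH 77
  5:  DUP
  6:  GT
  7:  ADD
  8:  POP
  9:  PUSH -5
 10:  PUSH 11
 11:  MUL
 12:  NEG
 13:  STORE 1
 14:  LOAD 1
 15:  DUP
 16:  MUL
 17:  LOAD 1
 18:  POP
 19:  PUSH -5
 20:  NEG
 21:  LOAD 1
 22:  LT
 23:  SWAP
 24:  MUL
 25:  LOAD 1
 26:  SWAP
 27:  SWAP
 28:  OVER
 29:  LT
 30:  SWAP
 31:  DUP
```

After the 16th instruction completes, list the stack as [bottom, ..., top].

PUSH 5   [5]
PUSH 39  [5, 39]
POP      [5]
PUSH 77  [5, 77]
DUP      [5, 77, 77]
GT       [5, 0]
ADD      [5]
POP      []
PUSH -5  [-5]
PUSH 11  [-5, 11]
MUL      [-55]
NEG      [55]
STORE 1  []
LOAD 1   [55]
DUP      [55, 55]
MUL      [3025]

[3025]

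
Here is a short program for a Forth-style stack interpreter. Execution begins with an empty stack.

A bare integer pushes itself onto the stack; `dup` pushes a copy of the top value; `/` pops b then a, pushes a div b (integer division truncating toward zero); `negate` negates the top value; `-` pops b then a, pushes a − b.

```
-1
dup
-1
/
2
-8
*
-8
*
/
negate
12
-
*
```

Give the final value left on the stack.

-1     : -1
dup    : -1 -1
-1     : -1 -1 -1
/      : -1 1
2      : -1 1 2
-8     : -1 1 2 -8
*      : -1 1 -16
-8     : -1 1 -16 -8
*      : -1 1 128
/      : -1 0
negate : -1 0
12     : -1 0 12
-      : -1 -12
*      : 12

12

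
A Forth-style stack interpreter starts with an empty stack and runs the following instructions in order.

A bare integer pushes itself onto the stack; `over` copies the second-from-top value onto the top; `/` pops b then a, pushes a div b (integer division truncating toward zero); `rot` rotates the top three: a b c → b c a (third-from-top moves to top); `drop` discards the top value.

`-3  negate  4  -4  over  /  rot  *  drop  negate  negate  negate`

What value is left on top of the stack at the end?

-3     : [-3]
negate : [3]
4      : [3, 4]
-4     : [3, 4, -4]
over   : [3, 4, -4, 4]
/      : [3, 4, -1]
rot    : [4, -1, 3]
*      : [4, -3]
drop   : [4]
negate : [-4]
negate : [4]
negate : [-4]

-4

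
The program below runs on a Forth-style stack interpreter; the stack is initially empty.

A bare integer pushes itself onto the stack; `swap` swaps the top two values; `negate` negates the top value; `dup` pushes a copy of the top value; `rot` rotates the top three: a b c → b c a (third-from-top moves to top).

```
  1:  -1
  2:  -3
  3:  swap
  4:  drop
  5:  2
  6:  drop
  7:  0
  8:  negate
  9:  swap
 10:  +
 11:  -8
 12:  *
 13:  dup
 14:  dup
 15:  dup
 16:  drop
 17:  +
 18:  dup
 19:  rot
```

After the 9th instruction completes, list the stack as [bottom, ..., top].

-1     : -1
-3     : -1 -3
swap   : -3 -1
drop   : -3
2      : -3 2
drop   : -3
0      : -3 0
negate : -3 0
swap   : 0 -3

[0, -3]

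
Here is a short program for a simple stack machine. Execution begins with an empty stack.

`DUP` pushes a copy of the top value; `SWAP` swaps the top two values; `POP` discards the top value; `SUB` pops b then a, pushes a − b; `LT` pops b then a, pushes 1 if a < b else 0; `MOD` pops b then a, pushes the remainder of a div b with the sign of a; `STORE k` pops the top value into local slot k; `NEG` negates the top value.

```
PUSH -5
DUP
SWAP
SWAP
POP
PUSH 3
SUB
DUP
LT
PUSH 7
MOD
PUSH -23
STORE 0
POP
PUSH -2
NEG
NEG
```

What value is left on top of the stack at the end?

PUSH -5  -> -5
DUP      -> -5 -5
SWAP     -> -5 -5
SWAP     -> -5 -5
POP      -> -5
PUSH 3   -> -5 3
SUB      -> -8
DUP      -> -8 -8
LT       -> 0
PUSH 7   -> 0 7
MOD      -> 0
PUSH -23 -> 0 -23
STORE 0  -> 0
POP      -> (empty)
PUSH -2  -> -2
NEG      -> 2
NEG      -> -2

-2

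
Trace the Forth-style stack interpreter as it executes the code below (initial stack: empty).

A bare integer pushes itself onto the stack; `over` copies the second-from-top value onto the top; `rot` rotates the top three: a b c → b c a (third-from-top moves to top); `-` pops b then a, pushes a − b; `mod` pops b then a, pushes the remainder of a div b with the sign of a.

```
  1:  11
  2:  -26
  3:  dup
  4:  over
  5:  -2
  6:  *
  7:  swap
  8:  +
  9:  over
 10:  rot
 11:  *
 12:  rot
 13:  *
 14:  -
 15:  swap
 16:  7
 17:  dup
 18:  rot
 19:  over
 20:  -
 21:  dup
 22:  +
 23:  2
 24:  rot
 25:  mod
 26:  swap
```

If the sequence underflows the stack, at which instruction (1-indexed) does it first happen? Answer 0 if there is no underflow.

11    11
-26   11 -26
dup   11 -26 -26
over  11 -26 -26 -26
-2    11 -26 -26 -26 -2
*     11 -26 -26 52
swap  11 -26 52 -26
+     11 -26 26
over  11 -26 26 -26
rot   11 26 -26 -26
*     11 26 676
rot   26 676 11
*     26 7436
-     -7410
swap  — needs 2 operands, stack has 1 → underflow

15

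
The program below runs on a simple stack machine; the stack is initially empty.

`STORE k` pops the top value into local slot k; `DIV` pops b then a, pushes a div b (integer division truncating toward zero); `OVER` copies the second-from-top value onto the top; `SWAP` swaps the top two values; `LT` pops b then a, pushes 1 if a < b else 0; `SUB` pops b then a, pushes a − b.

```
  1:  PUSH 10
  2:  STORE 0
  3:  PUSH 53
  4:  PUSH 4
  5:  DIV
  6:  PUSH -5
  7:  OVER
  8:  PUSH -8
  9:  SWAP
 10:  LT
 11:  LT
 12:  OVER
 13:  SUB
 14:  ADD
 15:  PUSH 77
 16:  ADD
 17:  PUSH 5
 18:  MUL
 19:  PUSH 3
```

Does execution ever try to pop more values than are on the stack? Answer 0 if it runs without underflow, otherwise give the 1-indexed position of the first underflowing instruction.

PUSH 10  10
STORE 0  (empty)
PUSH 53  53
PUSH 4   53 4
DIV      13
PUSH -5  13 -5
OVER     13 -5 13
PUSH -8  13 -5 13 -8
SWAP     13 -5 -8 13
LT       13 -5 1
LT       13 1
OVER     13 1 13
SUB      13 -12
ADD      1
PUSH 77  1 77
ADD      78
PUSH 5   78 5
MUL      390
PUSH 3   390 3

0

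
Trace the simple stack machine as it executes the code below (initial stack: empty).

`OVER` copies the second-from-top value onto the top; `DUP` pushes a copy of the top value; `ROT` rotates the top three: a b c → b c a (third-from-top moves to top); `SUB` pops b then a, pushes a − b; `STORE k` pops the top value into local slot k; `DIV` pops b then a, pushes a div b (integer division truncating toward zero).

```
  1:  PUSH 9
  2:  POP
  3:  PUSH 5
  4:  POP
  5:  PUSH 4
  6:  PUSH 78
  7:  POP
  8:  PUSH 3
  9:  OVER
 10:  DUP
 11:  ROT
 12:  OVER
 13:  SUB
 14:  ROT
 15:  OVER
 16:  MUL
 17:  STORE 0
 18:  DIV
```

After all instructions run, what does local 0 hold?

-4

PUSH 9  -> 9
POP     -> (empty)
PUSH 5  -> 5
POP     -> (empty)
PUSH 4  -> 4
PUSH 78 -> 4 78
POP     -> 4
PUSH 3  -> 4 3
OVER    -> 4 3 4
DUP     -> 4 3 4 4
ROT     -> 4 4 4 3
OVER    -> 4 4 4 3 4
SUB     -> 4 4 4 -1
ROT     -> 4 4 -1 4
OVER    -> 4 4 -1 4 -1
MUL     -> 4 4 -1 -4
STORE 0 -> 4 4 -1
DIV     -> 4 -4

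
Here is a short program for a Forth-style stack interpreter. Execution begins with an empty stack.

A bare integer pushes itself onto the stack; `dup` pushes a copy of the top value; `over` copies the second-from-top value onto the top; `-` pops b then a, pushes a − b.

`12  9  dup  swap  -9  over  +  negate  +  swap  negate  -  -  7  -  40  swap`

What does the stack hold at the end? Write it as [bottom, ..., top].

[40, -13]

12     → 12
9      → 12 9
dup    → 12 9 9
swap   → 12 9 9
-9     → 12 9 9 -9
over   → 12 9 9 -9 9
+      → 12 9 9 0
negate → 12 9 9 0
+      → 12 9 9
swap   → 12 9 9
negate → 12 9 -9
-      → 12 18
-      → -6
7      → -6 7
-      → -13
40     → -13 40
swap   → 40 -13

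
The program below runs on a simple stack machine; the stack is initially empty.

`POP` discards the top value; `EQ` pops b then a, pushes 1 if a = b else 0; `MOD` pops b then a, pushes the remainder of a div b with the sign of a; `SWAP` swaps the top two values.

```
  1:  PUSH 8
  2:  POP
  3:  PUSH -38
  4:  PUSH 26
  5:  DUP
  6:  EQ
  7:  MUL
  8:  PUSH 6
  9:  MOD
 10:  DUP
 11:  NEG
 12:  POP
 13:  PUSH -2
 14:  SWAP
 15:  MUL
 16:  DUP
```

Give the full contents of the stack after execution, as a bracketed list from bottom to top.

PUSH 8   -> [8]
POP      -> []
PUSH -38 -> [-38]
PUSH 26  -> [-38, 26]
DUP      -> [-38, 26, 26]
EQ       -> [-38, 1]
MUL      -> [-38]
PUSH 6   -> [-38, 6]
MOD      -> [-2]
DUP      -> [-2, -2]
NEG      -> [-2, 2]
POP      -> [-2]
PUSH -2  -> [-2, -2]
SWAP     -> [-2, -2]
MUL      -> [4]
DUP      -> [4, 4]

[4, 4]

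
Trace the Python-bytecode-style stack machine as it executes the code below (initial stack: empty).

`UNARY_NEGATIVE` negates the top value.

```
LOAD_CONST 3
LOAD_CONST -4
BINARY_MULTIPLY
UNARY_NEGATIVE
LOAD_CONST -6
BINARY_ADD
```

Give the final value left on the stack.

LOAD_CONST 3    : 3
LOAD_CONST -4   : 3 -4
BINARY_MULTIPLY : -12
UNARY_NEGATIVE  : 12
LOAD_CONST -6   : 12 -6
BINARY_ADD      : 6

6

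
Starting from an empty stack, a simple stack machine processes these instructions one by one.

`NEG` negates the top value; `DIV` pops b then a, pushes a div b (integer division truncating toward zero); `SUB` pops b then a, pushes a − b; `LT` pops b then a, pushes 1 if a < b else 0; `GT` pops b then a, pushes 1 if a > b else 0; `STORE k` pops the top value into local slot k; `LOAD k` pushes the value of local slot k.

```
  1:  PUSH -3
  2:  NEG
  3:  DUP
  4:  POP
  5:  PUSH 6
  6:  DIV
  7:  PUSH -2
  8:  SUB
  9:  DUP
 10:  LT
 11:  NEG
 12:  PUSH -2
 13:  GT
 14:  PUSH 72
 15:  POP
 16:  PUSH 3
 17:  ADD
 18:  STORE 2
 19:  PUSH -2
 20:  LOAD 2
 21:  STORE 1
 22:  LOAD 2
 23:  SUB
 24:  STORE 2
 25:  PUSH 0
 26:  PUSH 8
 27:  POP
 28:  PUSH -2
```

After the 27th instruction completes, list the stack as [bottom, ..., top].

PUSH -3 → [-3]
NEG     → [3]
DUP     → [3, 3]
POP     → [3]
PUSH 6  → [3, 6]
DIV     → [0]
PUSH -2 → [0, -2]
SUB     → [2]
DUP     → [2, 2]
LT      → [0]
NEG     → [0]
PUSH -2 → [0, -2]
GT      → [1]
PUSH 72 → [1, 72]
POP     → [1]
PUSH 3  → [1, 3]
ADD     → [4]
STORE 2 → []
PUSH -2 → [-2]
LOAD 2  → [-2, 4]
STORE 1 → [-2]
LOAD 2  → [-2, 4]
SUB     → [-6]
STORE 2 → []
PUSH 0  → [0]
PUSH 8  → [0, 8]
POP     → [0]

[0]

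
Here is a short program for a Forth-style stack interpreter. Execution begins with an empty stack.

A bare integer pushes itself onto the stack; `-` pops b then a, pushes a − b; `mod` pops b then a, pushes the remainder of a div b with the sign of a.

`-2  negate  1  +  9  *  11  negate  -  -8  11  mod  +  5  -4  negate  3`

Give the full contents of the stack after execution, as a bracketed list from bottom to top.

[30, 5, 4, 3]

-2     -> -2
negate -> 2
1      -> 2 1
+      -> 3
9      -> 3 9
*      -> 27
11     -> 27 11
negate -> 27 -11
-      -> 38
-8     -> 38 -8
11     -> 38 -8 11
mod    -> 38 -8
+      -> 30
5      -> 30 5
-4     -> 30 5 -4
negate -> 30 5 4
3      -> 30 5 4 3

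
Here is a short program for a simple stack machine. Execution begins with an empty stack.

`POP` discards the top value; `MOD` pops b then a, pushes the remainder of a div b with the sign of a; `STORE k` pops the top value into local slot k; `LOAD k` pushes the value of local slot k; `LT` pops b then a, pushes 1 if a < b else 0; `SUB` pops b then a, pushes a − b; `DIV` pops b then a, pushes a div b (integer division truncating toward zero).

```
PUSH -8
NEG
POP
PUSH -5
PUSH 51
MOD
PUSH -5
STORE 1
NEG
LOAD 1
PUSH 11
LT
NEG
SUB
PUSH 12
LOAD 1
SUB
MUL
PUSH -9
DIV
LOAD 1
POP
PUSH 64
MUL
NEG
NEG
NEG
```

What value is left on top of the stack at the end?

704

PUSH -8 -> -8
NEG     -> 8
POP     -> (empty)
PUSH -5 -> -5
PUSH 51 -> -5 51
MOD     -> -5
PUSH -5 -> -5 -5
STORE 1 -> -5
NEG     -> 5
LOAD 1  -> 5 -5
PUSH 11 -> 5 -5 11
LT      -> 5 1
NEG     -> 5 -1
SUB     -> 6
PUSH 12 -> 6 12
LOAD 1  -> 6 12 -5
SUB     -> 6 17
MUL     -> 102
PUSH -9 -> 102 -9
DIV     -> -11
LOAD 1  -> -11 -5
POP     -> -11
PUSH 64 -> -11 64
MUL     -> -704
NEG     -> 704
NEG     -> -704
NEG     -> 704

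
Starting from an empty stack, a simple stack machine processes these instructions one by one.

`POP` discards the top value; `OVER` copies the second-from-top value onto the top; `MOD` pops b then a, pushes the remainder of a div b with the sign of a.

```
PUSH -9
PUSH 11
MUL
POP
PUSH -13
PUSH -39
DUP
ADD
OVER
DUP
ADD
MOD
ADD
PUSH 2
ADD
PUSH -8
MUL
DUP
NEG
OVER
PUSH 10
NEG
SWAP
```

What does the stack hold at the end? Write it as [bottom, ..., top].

PUSH -9  : [-9]
PUSH 11  : [-9, 11]
MUL      : [-99]
POP      : []
PUSH -13 : [-13]
PUSH -39 : [-13, -39]
DUP      : [-13, -39, -39]
ADD      : [-13, -78]
OVER     : [-13, -78, -13]
DUP      : [-13, -78, -13, -13]
ADD      : [-13, -78, -26]
MOD      : [-13, 0]
ADD      : [-13]
PUSH 2   : [-13, 2]
ADD      : [-11]
PUSH -8  : [-11, -8]
MUL      : [88]
DUP      : [88, 88]
NEG      : [88, -88]
OVER     : [88, -88, 88]
PUSH 10  : [88, -88, 88, 10]
NEG      : [88, -88, 88, -10]
SWAP     : [88, -88, -10, 88]

[88, -88, -10, 88]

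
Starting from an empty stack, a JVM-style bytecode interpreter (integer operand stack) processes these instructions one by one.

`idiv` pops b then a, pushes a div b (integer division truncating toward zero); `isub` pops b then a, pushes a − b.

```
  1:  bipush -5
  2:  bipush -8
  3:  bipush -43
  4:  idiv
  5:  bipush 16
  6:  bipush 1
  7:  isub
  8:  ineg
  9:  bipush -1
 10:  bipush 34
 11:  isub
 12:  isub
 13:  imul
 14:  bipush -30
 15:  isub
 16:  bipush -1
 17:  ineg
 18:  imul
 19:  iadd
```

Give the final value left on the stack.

bipush -5   [-5]
bipush -8   [-5, -8]
bipush -43  [-5, -8, -43]
idiv        [-5, 0]
bipush 16   [-5, 0, 16]
bipush 1    [-5, 0, 16, 1]
isub        [-5, 0, 15]
ineg        [-5, 0, -15]
bipush -1   [-5, 0, -15, -1]
bipush 34   [-5, 0, -15, -1, 34]
isub        [-5, 0, -15, -35]
isub        [-5, 0, 20]
imul        [-5, 0]
bipush -30  [-5, 0, -30]
isub        [-5, 30]
bipush -1   [-5, 30, -1]
ineg        [-5, 30, 1]
imul        [-5, 30]
iadd        [25]

25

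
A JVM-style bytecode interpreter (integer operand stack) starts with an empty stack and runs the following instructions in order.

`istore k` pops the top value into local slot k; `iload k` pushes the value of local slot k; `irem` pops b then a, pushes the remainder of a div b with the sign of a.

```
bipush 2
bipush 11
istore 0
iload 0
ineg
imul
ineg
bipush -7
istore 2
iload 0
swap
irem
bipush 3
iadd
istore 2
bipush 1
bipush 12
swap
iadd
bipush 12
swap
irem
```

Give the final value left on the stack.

bipush 2   [2]
bipush 11  [2, 11]
istore 0   [2]
iload 0    [2, 11]
ineg       [2, -11]
imul       [-22]
ineg       [22]
bipush -7  [22, -7]
istore 2   [22]
iload 0    [22, 11]
swap       [11, 22]
irem       [11]
bipush 3   [11, 3]
iadd       [14]
istore 2   []
bipush 1   [1]
bipush 12  [1, 12]
swap       [12, 1]
iadd       [13]
bipush 12  [13, 12]
swap       [12, 13]
irem       [12]

12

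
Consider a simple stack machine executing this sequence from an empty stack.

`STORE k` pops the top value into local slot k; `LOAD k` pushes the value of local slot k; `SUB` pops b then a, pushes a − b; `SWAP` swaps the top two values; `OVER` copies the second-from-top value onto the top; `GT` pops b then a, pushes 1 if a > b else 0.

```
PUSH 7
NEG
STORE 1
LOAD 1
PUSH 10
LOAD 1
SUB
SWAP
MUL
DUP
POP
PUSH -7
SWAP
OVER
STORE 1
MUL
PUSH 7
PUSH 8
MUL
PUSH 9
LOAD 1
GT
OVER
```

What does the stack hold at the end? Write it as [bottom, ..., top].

PUSH 7  -> 7
NEG     -> -7
STORE 1 -> (empty)
LOAD 1  -> -7
PUSH 10 -> -7 10
LOAD 1  -> -7 10 -7
SUB     -> -7 17
SWAP    -> 17 -7
MUL     -> -119
DUP     -> -119 -119
POP     -> -119
PUSH -7 -> -119 -7
SWAP    -> -7 -119
OVER    -> -7 -119 -7
STORE 1 -> -7 -119
MUL     -> 833
PUSH 7  -> 833 7
PUSH 8  -> 833 7 8
MUL     -> 833 56
PUSH 9  -> 833 56 9
LOAD 1  -> 833 56 9 -7
GT      -> 833 56 1
OVER    -> 833 56 1 56

[833, 56, 1, 56]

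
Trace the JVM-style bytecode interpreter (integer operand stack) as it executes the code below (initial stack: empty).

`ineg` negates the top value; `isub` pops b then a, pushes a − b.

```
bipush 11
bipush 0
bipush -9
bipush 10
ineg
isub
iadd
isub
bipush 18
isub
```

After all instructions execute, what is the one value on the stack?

bipush 11  [11]
bipush 0   [11, 0]
bipush -9  [11, 0, -9]
bipush 10  [11, 0, -9, 10]
ineg       [11, 0, -9, -10]
isub       [11, 0, 1]
iadd       [11, 1]
isub       [10]
bipush 18  [10, 18]
isub       [-8]

-8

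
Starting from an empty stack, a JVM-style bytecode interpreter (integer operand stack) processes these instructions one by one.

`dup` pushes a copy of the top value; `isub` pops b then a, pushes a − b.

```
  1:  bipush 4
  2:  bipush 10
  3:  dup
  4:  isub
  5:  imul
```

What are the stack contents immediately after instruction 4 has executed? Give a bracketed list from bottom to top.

bipush 4   [4]
bipush 10  [4, 10]
dup        [4, 10, 10]
isub       [4, 0]

[4, 0]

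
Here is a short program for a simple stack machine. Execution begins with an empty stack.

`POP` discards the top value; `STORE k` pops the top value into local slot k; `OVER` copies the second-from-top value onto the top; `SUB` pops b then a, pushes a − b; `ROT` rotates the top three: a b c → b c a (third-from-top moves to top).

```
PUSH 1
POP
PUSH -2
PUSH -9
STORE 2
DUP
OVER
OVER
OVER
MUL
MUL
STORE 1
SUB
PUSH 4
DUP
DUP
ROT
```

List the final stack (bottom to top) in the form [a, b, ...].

PUSH 1   1
POP      (empty)
PUSH -2  -2
PUSH -9  -2 -9
STORE 2  -2
DUP      -2 -2
OVER     -2 -2 -2
OVER     -2 -2 -2 -2
OVER     -2 -2 -2 -2 -2
MUL      -2 -2 -2 4
MUL      -2 -2 -8
STORE 1  -2 -2
SUB      0
PUSH 4   0 4
DUP      0 4 4
DUP      0 4 4 4
ROT      0 4 4 4

[0, 4, 4, 4]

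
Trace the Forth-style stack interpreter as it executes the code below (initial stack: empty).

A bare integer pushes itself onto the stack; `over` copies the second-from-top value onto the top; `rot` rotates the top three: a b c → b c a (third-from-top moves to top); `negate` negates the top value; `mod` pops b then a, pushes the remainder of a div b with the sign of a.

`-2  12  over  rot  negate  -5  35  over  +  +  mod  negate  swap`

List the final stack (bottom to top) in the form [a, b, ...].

-2     → -2
12     → -2 12
over   → -2 12 -2
rot    → 12 -2 -2
negate → 12 -2 2
-5     → 12 -2 2 -5
35     → 12 -2 2 -5 35
over   → 12 -2 2 -5 35 -5
+      → 12 -2 2 -5 30
+      → 12 -2 2 25
mod    → 12 -2 2
negate → 12 -2 -2
swap   → 12 -2 -2

[12, -2, -2]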